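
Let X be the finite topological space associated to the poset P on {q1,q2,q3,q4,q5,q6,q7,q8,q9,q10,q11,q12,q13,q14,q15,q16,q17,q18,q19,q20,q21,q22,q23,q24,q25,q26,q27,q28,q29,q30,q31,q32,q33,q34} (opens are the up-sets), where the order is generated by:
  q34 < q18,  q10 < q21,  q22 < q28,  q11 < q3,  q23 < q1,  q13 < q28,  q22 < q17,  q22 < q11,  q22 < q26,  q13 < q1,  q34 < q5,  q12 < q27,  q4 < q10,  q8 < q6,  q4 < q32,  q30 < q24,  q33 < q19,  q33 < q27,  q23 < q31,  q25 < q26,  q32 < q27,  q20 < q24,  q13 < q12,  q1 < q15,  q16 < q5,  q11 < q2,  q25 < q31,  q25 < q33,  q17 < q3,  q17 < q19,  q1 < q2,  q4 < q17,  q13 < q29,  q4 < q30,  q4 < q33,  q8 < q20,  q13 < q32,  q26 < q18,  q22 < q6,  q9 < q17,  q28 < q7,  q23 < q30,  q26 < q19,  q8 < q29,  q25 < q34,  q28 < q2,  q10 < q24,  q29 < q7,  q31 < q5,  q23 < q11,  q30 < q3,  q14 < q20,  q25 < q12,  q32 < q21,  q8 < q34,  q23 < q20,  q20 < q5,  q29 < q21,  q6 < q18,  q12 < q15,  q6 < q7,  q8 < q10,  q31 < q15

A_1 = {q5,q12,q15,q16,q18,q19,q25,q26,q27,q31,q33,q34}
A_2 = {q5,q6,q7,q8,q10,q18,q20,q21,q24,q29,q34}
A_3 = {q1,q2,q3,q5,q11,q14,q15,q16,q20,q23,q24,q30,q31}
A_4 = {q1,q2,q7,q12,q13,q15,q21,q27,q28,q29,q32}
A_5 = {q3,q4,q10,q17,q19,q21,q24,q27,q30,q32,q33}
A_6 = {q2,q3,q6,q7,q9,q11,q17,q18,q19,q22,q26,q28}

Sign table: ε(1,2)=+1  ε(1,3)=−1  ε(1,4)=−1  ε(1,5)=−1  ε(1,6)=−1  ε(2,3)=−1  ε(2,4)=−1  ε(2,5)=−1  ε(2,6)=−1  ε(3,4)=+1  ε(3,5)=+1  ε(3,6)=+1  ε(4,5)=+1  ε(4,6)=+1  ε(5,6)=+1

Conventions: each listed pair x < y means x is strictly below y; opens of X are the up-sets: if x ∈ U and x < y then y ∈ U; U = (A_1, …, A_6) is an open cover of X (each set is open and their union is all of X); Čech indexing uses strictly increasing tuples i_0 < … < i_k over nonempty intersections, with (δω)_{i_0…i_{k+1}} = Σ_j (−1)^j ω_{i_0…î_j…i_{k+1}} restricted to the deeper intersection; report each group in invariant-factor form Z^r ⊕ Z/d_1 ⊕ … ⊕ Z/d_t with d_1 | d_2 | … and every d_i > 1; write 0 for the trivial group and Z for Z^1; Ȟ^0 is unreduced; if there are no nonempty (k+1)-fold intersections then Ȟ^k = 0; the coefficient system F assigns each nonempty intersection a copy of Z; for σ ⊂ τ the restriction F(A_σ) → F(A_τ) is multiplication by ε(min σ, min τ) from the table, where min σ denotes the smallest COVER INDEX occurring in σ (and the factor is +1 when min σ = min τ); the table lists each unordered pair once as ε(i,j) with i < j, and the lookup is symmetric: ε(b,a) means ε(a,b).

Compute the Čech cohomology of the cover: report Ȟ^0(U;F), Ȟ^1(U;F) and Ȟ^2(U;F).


Ȟ^0 = Z,  Ȟ^1 = 0,  Ȟ^2 = Z/2

nonempty intersections:
  A12={q5,q18,q34} A13={q5,q15,q16,q31} A14={q12,q15,q27} A15={q19,q27,q33} A16={q18,q19,q26} A23={q5,q20,q24} A24={q7,q21,q29} A25={q10,q21,q24} A26={q6,q7,q18} A34={q1,q2,q15} A35={q3,q24,q30} A36={q2,q3,q11} A45={q21,q27,q32} A46={q2,q7,q28} A56={q3,q17,q19}
  A123={q5} A126={q18} A134={q15} A145={q27} A156={q19} A235={q24} A245={q21} A246={q7} A346={q2} A356={q3}
C dims 6,15,10; δ0: rk 5, SNF 1^5; δ1: rk 10, SNF 1^9·2
Ȟ^0: (6−5)−0=1 ⇒ Z
Ȟ^1: (15−10)−5=0 ⇒ 0
Ȟ^2: (10−0)−10=0 plus torsion [2] ⇒ Z/2


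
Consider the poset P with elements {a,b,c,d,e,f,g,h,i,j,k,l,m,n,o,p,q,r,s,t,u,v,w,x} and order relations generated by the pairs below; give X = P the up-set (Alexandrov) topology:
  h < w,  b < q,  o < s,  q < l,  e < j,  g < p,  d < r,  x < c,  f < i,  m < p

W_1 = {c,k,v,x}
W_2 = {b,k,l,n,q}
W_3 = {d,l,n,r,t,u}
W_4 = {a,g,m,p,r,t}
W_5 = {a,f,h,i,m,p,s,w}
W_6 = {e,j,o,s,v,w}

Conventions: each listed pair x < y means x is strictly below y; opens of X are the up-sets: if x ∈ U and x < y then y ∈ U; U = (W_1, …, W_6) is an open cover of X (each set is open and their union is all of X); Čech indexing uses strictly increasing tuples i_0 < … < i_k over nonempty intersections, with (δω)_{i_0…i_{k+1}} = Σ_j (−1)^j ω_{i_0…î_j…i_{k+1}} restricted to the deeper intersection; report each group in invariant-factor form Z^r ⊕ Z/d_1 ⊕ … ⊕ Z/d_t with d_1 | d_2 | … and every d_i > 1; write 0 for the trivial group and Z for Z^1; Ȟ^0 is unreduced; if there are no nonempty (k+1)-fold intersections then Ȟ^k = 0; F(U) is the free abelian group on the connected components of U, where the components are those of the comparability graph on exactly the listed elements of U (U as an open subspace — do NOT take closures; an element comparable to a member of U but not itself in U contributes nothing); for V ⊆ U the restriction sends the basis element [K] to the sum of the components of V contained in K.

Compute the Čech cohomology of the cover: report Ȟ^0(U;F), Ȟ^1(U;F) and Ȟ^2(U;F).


Ȟ^0 = Z^14, Ȟ^1 = 0 and Ȟ^2 = 0

nerve simplices:
  W12={k} W16={v} W23={l,n} W34={r,t} W45={a,m,p} W56={s,w}
components per intersection:
  W1: {c,x} {k} {v}
  W2: {b,l,q} {k} {n}
  W3: {d,r} {l} {n} {t} {u}
  W4: {a} {g,m,p} {r} {t}
  W5: {a} {f,i} {h,w} {m,p} {s}
  W6: {e,j} {o,s} {v} {w}
  W12: {k}
  W16: {v}
  W23: {l} {n}
  W34: {r} {t}
  W45: {a} {m,p}
  W56: {s} {w}
C dims 24,10; δ0: rk 10, SNF 1^10
degree 0: 24−10−0 = 14 → Ȟ^0 ≅ Z^14
degree 1: 10−0−10 = 0 → Ȟ^1 ≅ 0
degree 2: 0−0−0 = 0 → Ȟ^2 ≅ 0


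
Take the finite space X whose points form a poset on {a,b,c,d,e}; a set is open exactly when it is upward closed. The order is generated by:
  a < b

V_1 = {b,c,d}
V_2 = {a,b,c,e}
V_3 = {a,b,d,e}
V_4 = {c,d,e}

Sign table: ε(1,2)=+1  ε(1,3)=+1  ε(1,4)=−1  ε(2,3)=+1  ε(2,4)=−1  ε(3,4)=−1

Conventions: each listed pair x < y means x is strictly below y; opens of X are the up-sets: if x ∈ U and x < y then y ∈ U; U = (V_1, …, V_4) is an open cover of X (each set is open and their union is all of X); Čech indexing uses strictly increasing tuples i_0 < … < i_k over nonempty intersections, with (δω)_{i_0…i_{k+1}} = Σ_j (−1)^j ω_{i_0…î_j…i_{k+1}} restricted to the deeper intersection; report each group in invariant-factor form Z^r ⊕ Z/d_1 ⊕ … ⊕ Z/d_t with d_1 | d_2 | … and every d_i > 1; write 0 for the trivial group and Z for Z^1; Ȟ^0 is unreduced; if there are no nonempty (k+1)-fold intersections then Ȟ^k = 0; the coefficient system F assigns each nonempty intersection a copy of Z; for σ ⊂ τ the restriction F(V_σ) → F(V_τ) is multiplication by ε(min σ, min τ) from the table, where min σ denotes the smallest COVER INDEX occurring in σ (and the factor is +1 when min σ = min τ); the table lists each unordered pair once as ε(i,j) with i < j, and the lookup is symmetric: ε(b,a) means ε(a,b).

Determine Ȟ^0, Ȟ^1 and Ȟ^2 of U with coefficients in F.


intersection data:
  V12={b,c} V13={b,d} V14={c,d} V23={a,b,e} V24={c,e} V34={d,e}
  V123={b} V124={c} V134={d} V234={e}
C dims 4,6,4; δ0: rk 3, SNF 1^3; δ1: rk 3, SNF 1^3
Ȟ^0 = (4 − 3) − 0 = 1, so Ȟ^0 ≅ Z
Ȟ^1 = (6 − 3) − 3 = 0, so Ȟ^1 ≅ 0
Ȟ^2 = (4 − 0) − 3 = 1, so Ȟ^2 ≅ Z

Ȟ^0 ≅ Z, Ȟ^1 ≅ 0, Ȟ^2 ≅ Z


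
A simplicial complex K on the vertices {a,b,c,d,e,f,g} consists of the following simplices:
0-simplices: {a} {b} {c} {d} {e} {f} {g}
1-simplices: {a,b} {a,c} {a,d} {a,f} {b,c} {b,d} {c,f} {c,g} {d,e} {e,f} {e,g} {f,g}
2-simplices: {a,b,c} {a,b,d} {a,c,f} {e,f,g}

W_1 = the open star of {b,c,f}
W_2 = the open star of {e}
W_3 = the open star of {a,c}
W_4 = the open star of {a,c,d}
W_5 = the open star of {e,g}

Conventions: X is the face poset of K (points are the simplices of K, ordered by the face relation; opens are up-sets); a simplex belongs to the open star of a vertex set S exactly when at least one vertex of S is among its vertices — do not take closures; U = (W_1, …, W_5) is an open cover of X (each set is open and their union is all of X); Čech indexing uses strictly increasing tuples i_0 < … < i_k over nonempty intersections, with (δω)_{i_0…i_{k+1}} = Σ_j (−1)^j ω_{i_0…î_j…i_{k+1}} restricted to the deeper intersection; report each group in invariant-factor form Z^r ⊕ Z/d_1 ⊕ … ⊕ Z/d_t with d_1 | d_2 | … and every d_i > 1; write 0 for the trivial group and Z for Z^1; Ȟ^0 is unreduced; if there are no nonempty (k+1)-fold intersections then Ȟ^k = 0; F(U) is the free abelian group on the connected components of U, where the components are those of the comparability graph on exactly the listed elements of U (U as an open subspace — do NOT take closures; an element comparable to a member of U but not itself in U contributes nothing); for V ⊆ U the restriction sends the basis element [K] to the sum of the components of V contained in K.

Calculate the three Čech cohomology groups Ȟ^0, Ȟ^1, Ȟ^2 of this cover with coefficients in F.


Ȟ^0 = Z,  Ȟ^1 = Z^2,  Ȟ^2 = 0

nerve of the cover:
  W1={{b},{c},{f},{a,b},{a,c},{a,f},{b,c},{b,d},{c,f},{c,g},{e,f},{f,g},{a,b,c},{a,b,d},{a,c,f},{e,f,g}} W2={{e},{d,e},{e,f},{e,g},{e,f,g}} W3={{a},{c},{a,b},{a,c},{a,d},{a,f},{b,c},{c,f},{c,g},{a,b,c},{a,b,d},{a,c,f}} W4={{a},{c},{d},{a,b},{a,c},{a,d},{a,f},{b,c},{b,d},{c,f},{c,g},{d,e},{a,b,c},{a,b,d},{a,c,f}} W5={{e},{g},{c,g},{d,e},{e,f},{e,g},{f,g},{e,f,g}}
  W12={{e,f},{e,f,g}} W13={{c},{a,b},{a,c},{a,f},{b,c},{c,f},{c,g},{a,b,c},{a,b,d},{a,c,f}} W14={{c},{a,b},{a,c},{a,f},{b,c},{b,d},{c,f},{c,g},{a,b,c},{a,b,d},{a,c,f}} W15={{c,g},{e,f},{f,g},{e,f,g}} W24={{d,e}} W25={{e},{d,e},{e,f},{e,g},{e,f,g}} W34={{a},{c},{a,b},{a,c},{a,d},{a,f},{b,c},{c,f},{c,g},{a,b,c},{a,b,d},{a,c,f}} W35={{c,g}} W45={{c,g},{d,e}}
  W125={{e,f},{e,f,g}} W134={{c},{a,b},{a,c},{a,f},{b,c},{c,f},{c,g},{a,b,c},{a,b,d},{a,c,f}} W135={{c,g}} W145={{c,g}} W245={{d,e}} W345={{c,g}}
  W1345={{c,g}}
components per intersection:
  W1: {{b},{c},{f},{a,b},{a,c},{a,f},{b,c},{b,d},{c,f},{c,g},{e,f},{f,g},{a,b,c},{a,b,d},{a,c,f},{e,f,g}}
  W2: {{e},{d,e},{e,f},{e,g},{e,f,g}}
  W3: {{a},{c},{a,b},{a,c},{a,d},{a,f},{b,c},{c,f},{c,g},{a,b,c},{a,b,d},{a,c,f}}
  W4: {{a},{c},{d},{a,b},{a,c},{a,d},{a,f},{b,c},{b,d},{c,f},{c,g},{d,e},{a,b,c},{a,b,d},{a,c,f}}
  W5: {{e},{g},{c,g},{d,e},{e,f},{e,g},{f,g},{e,f,g}}
  W12: {{e,f},{e,f,g}}
  W13: {{c},{a,b},{a,c},{a,f},{b,c},{c,f},{c,g},{a,b,c},{a,b,d},{a,c,f}}
  W14: {{c},{a,b},{a,c},{a,f},{b,c},{b,d},{c,f},{c,g},{a,b,c},{a,b,d},{a,c,f}}
  W15: {{c,g}} {{e,f},{f,g},{e,f,g}}
  W24: {{d,e}}
  W25: {{e},{d,e},{e,f},{e,g},{e,f,g}}
  W34: {{a},{c},{a,b},{a,c},{a,d},{a,f},{b,c},{c,f},{c,g},{a,b,c},{a,b,d},{a,c,f}}
  W35: {{c,g}}
  W45: {{c,g}} {{d,e}}
  W125: {{e,f},{e,f,g}}
  W134: {{c},{a,b},{a,c},{a,f},{b,c},{c,f},{c,g},{a,b,c},{a,b,d},{a,c,f}}
  W135: {{c,g}}
  W145: {{c,g}}
  W245: {{d,e}}
  W345: {{c,g}}
  W1345: {{c,g}}
C dims 5,11,6,1; δ0: rk 4, SNF 1^4; δ1: rk 5, SNF 1^5; δ2: rk 1, SNF 1^1
Ȟ^0 = (5 − 4) − 0 = 1, so Ȟ^0 ≅ Z
Ȟ^1 = (11 − 5) − 4 = 2, so Ȟ^1 ≅ Z^2
Ȟ^2 = (6 − 1) − 5 = 0, so Ȟ^2 ≅ 0


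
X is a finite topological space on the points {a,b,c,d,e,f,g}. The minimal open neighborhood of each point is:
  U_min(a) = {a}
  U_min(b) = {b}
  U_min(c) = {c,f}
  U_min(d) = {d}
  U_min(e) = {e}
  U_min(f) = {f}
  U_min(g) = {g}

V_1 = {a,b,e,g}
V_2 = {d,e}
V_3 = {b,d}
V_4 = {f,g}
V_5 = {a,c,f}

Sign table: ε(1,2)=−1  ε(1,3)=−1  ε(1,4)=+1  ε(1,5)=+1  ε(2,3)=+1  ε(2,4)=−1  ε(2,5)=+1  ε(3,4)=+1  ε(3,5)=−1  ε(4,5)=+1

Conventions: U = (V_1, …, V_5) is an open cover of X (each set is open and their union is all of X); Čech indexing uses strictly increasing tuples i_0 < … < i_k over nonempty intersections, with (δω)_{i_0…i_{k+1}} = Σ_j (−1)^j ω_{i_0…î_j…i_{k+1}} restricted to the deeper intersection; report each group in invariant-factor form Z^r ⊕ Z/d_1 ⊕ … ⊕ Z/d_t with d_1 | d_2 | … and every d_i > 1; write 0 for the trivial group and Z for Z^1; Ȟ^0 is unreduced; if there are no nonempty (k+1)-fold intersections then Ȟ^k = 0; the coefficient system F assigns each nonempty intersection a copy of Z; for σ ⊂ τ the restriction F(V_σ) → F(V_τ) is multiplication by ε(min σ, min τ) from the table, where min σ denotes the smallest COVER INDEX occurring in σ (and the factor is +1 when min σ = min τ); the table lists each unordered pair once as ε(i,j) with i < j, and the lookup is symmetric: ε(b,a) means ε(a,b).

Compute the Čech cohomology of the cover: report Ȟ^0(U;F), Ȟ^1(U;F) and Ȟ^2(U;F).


nonempty overlaps:
  V12={e} V13={b} V14={g} V15={a} V23={d} V45={f}
C dims 5,6; δ0: rk 4, SNF 1^4
degree 0: 5−4−0 = 1 → Ȟ^0 ≅ Z
degree 1: 6−0−4 = 2 → Ȟ^1 ≅ Z^2
degree 2: 0−0−0 = 0 → Ȟ^2 ≅ 0

Ȟ^0(U;F) ≅ Z, Ȟ^1(U;F) ≅ Z^2 and Ȟ^2(U;F) ≅ 0


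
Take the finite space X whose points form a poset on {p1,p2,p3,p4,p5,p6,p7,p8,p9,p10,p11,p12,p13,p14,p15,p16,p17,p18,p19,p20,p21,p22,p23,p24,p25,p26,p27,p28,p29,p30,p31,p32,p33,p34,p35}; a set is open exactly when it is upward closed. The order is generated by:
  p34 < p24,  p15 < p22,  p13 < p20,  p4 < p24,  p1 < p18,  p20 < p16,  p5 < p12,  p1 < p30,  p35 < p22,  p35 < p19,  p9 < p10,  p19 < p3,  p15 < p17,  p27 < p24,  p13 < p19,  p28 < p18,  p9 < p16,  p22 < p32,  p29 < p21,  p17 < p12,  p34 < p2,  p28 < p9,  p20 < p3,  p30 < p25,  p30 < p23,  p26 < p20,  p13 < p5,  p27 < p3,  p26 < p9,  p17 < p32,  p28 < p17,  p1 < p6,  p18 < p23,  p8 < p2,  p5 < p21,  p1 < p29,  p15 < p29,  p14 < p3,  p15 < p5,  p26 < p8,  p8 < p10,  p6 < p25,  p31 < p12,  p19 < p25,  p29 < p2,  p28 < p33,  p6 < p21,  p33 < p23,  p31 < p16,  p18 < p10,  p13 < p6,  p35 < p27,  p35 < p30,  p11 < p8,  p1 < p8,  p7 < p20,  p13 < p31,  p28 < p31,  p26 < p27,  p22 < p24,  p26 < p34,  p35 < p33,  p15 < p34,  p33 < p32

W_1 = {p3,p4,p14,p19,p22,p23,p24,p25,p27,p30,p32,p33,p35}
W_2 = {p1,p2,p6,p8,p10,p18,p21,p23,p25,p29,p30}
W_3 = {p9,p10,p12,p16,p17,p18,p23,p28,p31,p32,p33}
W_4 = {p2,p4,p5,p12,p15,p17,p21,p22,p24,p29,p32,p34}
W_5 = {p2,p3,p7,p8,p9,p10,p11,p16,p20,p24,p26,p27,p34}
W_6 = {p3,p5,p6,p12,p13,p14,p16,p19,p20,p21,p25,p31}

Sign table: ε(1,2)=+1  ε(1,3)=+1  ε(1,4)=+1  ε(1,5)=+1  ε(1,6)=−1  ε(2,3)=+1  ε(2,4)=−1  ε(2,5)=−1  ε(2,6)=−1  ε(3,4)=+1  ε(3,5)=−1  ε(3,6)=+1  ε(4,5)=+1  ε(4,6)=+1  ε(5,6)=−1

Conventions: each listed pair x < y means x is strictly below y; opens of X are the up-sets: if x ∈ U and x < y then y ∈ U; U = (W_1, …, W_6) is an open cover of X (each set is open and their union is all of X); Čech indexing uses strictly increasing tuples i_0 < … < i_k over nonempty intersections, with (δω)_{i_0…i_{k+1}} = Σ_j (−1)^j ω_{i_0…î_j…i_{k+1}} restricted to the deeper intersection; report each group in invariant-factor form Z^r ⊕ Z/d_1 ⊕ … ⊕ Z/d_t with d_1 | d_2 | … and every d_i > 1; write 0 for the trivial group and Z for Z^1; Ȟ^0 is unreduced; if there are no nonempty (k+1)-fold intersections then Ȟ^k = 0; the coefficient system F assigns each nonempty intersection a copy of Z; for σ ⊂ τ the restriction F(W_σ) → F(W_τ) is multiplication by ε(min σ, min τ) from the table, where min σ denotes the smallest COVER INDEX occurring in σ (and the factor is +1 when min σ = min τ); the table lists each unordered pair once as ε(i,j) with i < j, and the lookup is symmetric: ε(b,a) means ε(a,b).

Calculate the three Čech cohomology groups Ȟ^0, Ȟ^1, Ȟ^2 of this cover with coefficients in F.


Ȟ^0(U;F) ≅ 0; Ȟ^1(U;F) ≅ Z/2; Ȟ^2(U;F) ≅ Z

nerve of the cover:
  W12={p23,p25,p30} W13={p23,p32,p33} W14={p4,p22,p24,p32} W15={p3,p24,p27} W16={p3,p14,p19,p25} W23={p10,p18,p23} W24={p2,p21,p29} W25={p2,p8,p10} W26={p6,p21,p25} W34={p12,p17,p32} W35={p9,p10,p16} W36={p12,p16,p31} W45={p2,p24,p34} W46={p5,p12,p21} W56={p3,p16,p20}
  W123={p23} W126={p25} W134={p32} W145={p24} W156={p3} W235={p10} W245={p2} W246={p21} W346={p12} W356={p16}
C dims 6,15,10; δ0: rk 6, SNF 1^5·2; δ1: rk 9, SNF 1^9
Ȟ^0 = (6 − 6) − 0 = 0, so Ȟ^0 ≅ 0
Ȟ^1 = (15 − 9) − 6 = 0 plus torsion [2], so Ȟ^1 ≅ Z/2
Ȟ^2 = (10 − 0) − 9 = 1, so Ȟ^2 ≅ Z


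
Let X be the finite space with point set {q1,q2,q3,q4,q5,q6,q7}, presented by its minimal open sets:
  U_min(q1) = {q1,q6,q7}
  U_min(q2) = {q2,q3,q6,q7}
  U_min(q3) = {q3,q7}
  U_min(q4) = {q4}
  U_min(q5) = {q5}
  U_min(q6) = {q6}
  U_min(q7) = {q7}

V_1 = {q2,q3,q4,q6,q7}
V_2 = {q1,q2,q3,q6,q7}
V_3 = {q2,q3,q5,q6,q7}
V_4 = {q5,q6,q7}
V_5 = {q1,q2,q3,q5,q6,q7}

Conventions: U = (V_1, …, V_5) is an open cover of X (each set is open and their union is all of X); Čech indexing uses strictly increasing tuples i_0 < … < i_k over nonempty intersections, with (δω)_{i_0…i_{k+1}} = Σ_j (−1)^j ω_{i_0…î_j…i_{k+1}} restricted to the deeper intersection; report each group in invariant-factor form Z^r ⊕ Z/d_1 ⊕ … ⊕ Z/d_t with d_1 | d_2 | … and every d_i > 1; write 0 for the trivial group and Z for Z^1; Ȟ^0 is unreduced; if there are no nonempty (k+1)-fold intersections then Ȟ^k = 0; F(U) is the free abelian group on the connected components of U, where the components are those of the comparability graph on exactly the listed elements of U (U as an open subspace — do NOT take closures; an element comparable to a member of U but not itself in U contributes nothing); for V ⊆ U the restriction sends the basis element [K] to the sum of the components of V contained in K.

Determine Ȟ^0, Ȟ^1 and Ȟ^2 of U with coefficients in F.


nonempty intersections:
  V12={q2,q3,q6,q7} V13={q2,q3,q6,q7} V14={q6,q7} V15={q2,q3,q6,q7} V23={q2,q3,q6,q7} V24={q6,q7} V25={q1,q2,q3,q6,q7} V34={q5,q6,q7} V35={q2,q3,q5,q6,q7} V45={q5,q6,q7}
  V123={q2,q3,q6,q7} V124={q6,q7} V125={q2,q3,q6,q7} V134={q6,q7} V135={q2,q3,q6,q7} V145={q6,q7} V234={q6,q7} V235={q2,q3,q6,q7} V245={q6,q7} V345={q5,q6,q7}
  V1234={q6,q7} V1235={q2,q3,q6,q7} V1245={q6,q7} V1345={q6,q7} V2345={q6,q7}
  V12345={q6,q7}
components per intersection:
  V1: {q2,q3,q6,q7} {q4}
  V2: {q1,q2,q3,q6,q7}
  V3: {q2,q3,q6,q7} {q5}
  V4: {q5} {q6} {q7}
  V5: {q1,q2,q3,q6,q7} {q5}
  V12: {q2,q3,q6,q7}
  V13: {q2,q3,q6,q7}
  V14: {q6} {q7}
  V15: {q2,q3,q6,q7}
  V23: {q2,q3,q6,q7}
  V24: {q6} {q7}
  V25: {q1,q2,q3,q6,q7}
  V34: {q5} {q6} {q7}
  V35: {q2,q3,q6,q7} {q5}
  V45: {q5} {q6} {q7}
  V123: {q2,q3,q6,q7}
  V124: {q6} {q7}
  V125: {q2,q3,q6,q7}
  V134: {q6} {q7}
  V135: {q2,q3,q6,q7}
  V145: {q6} {q7}
  V234: {q6} {q7}
  V235: {q2,q3,q6,q7}
  V245: {q6} {q7}
  V345: {q5} {q6} {q7}
  V1234: {q6} {q7}
  V1235: {q2,q3,q6,q7}
  V1245: {q6} {q7}
  V1345: {q6} {q7}
  V2345: {q6} {q7}
  V12345: {q6} {q7}
C dims 10,17,17,9; δ0: rk 7, SNF 1^7; δ1: rk 10, SNF 1^10; δ2: rk 7, SNF 1^7
Ȟ^0: (10−7)−0=3 ⇒ Z^3
Ȟ^1: (17−10)−7=0 ⇒ 0
Ȟ^2: (17−7)−10=0 ⇒ 0

Ȟ^0(U;F) ≅ Z^3, Ȟ^1(U;F) ≅ 0, Ȟ^2(U;F) ≅ 0


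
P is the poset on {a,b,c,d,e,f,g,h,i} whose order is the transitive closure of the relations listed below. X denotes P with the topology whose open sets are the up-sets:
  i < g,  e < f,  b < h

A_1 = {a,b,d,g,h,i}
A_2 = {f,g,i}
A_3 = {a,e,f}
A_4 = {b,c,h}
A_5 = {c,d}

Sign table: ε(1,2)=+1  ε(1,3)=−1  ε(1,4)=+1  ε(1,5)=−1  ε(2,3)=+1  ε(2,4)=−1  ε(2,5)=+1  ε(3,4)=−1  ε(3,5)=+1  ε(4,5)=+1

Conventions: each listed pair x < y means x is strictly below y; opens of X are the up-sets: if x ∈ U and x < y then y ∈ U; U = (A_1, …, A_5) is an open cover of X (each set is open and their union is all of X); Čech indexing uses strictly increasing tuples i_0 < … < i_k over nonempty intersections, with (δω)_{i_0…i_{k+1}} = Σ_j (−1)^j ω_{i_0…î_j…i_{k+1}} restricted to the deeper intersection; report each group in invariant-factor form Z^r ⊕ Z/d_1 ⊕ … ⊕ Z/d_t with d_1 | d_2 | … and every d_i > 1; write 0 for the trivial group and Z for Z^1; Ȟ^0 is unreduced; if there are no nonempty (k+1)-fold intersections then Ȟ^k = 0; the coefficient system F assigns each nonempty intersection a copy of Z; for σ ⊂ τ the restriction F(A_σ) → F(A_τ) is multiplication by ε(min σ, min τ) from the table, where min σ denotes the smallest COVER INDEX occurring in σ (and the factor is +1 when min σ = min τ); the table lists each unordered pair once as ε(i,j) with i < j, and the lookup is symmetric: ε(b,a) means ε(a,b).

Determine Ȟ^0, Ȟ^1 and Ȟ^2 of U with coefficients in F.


nonempty overlaps:
  A12={g,i} A13={a} A14={b,h} A15={d} A23={f} A45={c}
C dims 5,6; δ0: rk 5, SNF 1^4·2
degree 0: 5−5−0 = 0 → Ȟ^0 ≅ 0
degree 1: 6−0−5 = 1 plus torsion [2] → Ȟ^1 ≅ Z ⊕ Z/2
degree 2: 0−0−0 = 0 → Ȟ^2 ≅ 0

Ȟ^0 ≅ 0; Ȟ^1 ≅ Z ⊕ Z/2; Ȟ^2 ≅ 0


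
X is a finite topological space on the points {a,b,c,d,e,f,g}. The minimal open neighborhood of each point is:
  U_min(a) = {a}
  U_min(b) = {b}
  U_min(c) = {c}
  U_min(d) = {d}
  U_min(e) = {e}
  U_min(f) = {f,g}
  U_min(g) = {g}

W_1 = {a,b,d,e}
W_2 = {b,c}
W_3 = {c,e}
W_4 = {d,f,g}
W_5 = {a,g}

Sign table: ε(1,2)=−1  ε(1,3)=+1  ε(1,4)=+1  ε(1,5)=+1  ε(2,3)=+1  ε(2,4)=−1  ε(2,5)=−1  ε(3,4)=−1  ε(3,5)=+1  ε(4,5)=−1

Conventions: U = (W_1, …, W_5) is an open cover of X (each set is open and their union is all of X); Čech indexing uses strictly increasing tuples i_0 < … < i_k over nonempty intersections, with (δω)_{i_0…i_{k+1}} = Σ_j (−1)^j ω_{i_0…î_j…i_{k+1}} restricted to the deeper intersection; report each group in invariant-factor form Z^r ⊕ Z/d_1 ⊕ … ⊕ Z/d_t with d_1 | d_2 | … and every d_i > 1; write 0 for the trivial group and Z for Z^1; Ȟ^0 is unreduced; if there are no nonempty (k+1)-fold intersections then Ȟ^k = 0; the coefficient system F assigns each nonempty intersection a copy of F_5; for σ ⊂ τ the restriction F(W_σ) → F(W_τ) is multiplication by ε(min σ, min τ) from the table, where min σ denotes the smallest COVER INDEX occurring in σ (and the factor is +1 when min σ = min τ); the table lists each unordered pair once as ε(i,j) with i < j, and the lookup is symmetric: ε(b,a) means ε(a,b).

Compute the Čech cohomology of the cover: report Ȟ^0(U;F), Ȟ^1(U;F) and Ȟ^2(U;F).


nerve of the cover:
  W12={b} W13={e} W14={d} W15={a} W23={c} W45={g}
C dims 5,6; δ0: rk_F5 5
Ȟ^0 = (5 − 5) − 0 = 0, so Ȟ^0 ≅ 0
Ȟ^1 = (6 − 0) − 5 = 1, so Ȟ^1 ≅ Z/5
Ȟ^2 = (0 − 0) − 0 = 0, so Ȟ^2 ≅ 0

Ȟ^0 ≅ 0, Ȟ^1 ≅ Z/5 and Ȟ^2 ≅ 0


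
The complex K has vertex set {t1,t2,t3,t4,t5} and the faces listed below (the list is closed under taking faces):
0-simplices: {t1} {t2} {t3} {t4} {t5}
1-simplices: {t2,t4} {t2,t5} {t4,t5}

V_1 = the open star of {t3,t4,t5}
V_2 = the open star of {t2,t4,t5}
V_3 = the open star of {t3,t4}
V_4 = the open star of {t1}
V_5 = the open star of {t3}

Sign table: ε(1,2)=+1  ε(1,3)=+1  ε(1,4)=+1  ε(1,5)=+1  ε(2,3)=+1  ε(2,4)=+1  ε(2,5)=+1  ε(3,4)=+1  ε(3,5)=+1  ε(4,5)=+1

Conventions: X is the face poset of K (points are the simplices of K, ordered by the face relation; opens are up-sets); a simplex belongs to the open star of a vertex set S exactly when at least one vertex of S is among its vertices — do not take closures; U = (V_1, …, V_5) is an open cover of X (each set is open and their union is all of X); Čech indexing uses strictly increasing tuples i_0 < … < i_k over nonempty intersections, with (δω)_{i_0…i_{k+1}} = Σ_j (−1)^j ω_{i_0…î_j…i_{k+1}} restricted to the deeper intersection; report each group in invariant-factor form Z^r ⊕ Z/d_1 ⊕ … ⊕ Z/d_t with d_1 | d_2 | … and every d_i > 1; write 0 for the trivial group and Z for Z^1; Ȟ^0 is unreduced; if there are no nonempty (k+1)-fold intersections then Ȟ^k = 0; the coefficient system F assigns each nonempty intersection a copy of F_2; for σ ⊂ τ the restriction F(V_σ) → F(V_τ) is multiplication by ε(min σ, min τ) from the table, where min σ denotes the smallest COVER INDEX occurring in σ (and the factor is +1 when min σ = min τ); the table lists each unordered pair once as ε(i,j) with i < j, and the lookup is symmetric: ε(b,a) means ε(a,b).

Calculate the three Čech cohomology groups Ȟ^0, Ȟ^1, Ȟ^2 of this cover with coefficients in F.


intersection data:
  V1={{t3},{t4},{t5},{t2,t4},{t2,t5},{t4,t5}} V2={{t2},{t4},{t5},{t2,t4},{t2,t5},{t4,t5}} V3={{t3},{t4},{t2,t4},{t4,t5}} V4={{t1}} V5={{t3}}
  V12={{t4},{t5},{t2,t4},{t2,t5},{t4,t5}} V13={{t3},{t4},{t2,t4},{t4,t5}} V15={{t3}} V23={{t4},{t2,t4},{t4,t5}} V35={{t3}}
  V123={{t4},{t2,t4},{t4,t5}} V135={{t3}}
C dims 5,5,2; δ0: rk_F2 3; δ1: rk_F2 2
Ȟ^0 = (5 − 3) − 0 = 2, so Ȟ^0 ≅ Z/2 ⊕ Z/2
Ȟ^1 = (5 − 2) − 3 = 0, so Ȟ^1 ≅ 0
Ȟ^2 = (2 − 0) − 2 = 0, so Ȟ^2 ≅ 0

Ȟ^0(U;F) ≅ Z/2 ⊕ Z/2, Ȟ^1(U;F) ≅ 0, Ȟ^2(U;F) ≅ 0


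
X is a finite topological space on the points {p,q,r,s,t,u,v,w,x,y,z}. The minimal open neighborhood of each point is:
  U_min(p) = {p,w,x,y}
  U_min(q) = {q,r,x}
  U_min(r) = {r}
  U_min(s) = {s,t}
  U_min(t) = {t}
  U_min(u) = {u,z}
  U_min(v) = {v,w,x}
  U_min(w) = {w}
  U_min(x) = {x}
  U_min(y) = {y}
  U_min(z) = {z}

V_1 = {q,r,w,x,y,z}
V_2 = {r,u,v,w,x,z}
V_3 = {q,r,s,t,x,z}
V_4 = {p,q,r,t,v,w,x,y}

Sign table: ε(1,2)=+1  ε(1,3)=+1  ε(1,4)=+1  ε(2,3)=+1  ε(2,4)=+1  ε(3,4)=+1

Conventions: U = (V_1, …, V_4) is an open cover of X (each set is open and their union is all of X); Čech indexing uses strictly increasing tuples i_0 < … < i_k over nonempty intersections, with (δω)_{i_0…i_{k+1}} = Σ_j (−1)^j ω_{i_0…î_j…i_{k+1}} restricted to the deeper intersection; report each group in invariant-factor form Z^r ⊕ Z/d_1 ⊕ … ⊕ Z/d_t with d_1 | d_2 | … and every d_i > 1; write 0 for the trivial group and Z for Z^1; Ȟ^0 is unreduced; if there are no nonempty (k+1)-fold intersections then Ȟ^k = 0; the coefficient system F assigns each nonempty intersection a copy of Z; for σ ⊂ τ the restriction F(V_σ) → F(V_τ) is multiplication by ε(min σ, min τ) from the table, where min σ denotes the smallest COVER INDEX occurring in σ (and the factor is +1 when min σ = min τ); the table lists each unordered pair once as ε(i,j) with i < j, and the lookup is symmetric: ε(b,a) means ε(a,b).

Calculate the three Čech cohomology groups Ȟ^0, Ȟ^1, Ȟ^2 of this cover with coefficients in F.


cover nerve:
  V12={r,w,x,z} V13={q,r,x,z} V14={q,r,w,x,y} V23={r,x,z} V24={r,v,w,x} V34={q,r,t,x}
  V123={r,x,z} V124={r,w,x} V134={q,r,x} V234={r,x}
  V1234={r,x}
C dims 4,6,4,1; δ0: rk 3, SNF 1^3; δ1: rk 3, SNF 1^3; δ2: rk 1, SNF 1^1
Ȟ^0: (4−3)−0=1 ⇒ Z
Ȟ^1: (6−3)−3=0 ⇒ 0
Ȟ^2: (4−1)−3=0 ⇒ 0

Ȟ^0 ≅ Z; Ȟ^1 ≅ 0; Ȟ^2 ≅ 0


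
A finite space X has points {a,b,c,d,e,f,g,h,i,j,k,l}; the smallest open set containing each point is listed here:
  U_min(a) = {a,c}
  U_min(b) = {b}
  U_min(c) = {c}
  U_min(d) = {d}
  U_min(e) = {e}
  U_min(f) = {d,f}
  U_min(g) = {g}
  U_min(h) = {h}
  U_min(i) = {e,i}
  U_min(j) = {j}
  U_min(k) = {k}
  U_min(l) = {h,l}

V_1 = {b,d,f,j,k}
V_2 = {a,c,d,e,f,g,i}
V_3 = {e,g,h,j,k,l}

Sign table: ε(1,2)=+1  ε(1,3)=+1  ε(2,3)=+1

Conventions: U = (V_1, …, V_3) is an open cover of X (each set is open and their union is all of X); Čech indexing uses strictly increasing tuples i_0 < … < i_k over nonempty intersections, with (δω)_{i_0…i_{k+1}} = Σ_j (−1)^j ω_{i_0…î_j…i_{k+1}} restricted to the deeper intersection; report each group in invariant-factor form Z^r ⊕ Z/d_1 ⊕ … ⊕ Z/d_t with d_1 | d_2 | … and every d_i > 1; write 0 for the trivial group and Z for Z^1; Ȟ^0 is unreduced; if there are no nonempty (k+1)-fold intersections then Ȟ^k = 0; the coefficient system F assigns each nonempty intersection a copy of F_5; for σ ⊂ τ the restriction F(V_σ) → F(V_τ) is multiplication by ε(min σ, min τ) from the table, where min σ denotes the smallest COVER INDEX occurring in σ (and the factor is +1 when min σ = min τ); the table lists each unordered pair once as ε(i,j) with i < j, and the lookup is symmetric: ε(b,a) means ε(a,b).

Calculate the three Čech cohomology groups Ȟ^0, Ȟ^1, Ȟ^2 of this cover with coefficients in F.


nerve of the cover:
  V12={d,f} V13={j,k} V23={e,g}
C dims 3,3; δ0: rk_F5 2
Ȟ^0 = (3 − 2) − 0 = 1, so Ȟ^0 ≅ Z/5
Ȟ^1 = (3 − 0) − 2 = 1, so Ȟ^1 ≅ Z/5
Ȟ^2 = (0 − 0) − 0 = 0, so Ȟ^2 ≅ 0

Ȟ^0 = Z/5, Ȟ^1 = Z/5, Ȟ^2 = 0


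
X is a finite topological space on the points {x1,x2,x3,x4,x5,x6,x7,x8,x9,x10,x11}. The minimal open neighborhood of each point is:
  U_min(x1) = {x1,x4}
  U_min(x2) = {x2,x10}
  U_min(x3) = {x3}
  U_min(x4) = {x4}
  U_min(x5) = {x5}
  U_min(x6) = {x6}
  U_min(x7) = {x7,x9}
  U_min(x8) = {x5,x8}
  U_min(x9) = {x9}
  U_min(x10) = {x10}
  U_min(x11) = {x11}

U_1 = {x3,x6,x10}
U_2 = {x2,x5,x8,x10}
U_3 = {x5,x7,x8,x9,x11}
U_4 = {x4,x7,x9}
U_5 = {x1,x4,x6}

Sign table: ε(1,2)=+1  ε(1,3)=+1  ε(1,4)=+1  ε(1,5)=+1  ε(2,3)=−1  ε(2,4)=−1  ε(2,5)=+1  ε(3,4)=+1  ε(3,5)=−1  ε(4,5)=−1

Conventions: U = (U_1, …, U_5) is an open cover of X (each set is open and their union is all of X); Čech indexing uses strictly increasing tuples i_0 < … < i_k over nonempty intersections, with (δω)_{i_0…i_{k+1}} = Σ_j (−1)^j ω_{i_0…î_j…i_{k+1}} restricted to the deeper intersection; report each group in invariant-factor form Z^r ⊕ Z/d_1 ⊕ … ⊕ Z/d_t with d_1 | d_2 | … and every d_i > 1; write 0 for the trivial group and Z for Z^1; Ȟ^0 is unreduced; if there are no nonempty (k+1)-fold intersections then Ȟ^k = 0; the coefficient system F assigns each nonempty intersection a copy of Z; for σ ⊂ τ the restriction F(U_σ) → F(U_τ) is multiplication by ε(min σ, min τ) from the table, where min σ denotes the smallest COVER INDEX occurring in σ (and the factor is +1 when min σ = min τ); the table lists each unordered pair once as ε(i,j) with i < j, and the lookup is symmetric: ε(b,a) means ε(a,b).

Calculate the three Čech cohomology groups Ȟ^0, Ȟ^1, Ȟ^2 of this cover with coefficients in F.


nonempty intersections:
  U12={x10} U15={x6} U23={x5,x8} U34={x7,x9} U45={x4}
C dims 5,5; δ0: rk 4, SNF 1^4
Ȟ^0: (5−4)−0=1 ⇒ Z
Ȟ^1: (5−0)−4=1 ⇒ Z
Ȟ^2: (0−0)−0=0 ⇒ 0

Ȟ^0(U;F) ≅ Z; Ȟ^1(U;F) ≅ Z; Ȟ^2(U;F) ≅ 0


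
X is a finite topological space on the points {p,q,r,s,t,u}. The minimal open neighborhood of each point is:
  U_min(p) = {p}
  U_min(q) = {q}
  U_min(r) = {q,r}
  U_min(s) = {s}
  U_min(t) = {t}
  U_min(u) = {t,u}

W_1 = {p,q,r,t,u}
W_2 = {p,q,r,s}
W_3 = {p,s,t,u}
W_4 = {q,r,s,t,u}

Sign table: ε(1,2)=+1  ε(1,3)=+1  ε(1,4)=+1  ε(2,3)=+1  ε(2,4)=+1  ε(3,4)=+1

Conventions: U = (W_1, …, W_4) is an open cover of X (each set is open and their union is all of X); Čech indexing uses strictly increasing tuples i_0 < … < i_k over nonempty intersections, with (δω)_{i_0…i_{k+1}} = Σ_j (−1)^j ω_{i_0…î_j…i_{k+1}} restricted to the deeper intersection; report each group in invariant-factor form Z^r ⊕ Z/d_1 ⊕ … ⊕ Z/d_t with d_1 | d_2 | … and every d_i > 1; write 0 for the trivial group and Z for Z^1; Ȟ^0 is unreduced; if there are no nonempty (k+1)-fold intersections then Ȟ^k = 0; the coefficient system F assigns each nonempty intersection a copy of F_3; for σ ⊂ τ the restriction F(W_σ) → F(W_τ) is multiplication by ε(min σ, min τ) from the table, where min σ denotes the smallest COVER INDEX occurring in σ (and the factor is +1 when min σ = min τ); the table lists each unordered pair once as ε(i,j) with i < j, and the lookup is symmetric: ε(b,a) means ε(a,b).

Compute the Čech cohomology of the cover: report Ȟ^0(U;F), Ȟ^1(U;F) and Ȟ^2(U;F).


Ȟ^0 ≅ Z/3; Ȟ^1 ≅ 0; Ȟ^2 ≅ Z/3

nerve of the cover:
  W12={p,q,r} W13={p,t,u} W14={q,r,t,u} W23={p,s} W24={q,r,s} W34={s,t,u}
  W123={p} W124={q,r} W134={t,u} W234={s}
C dims 4,6,4; δ0: rk_F3 3; δ1: rk_F3 3
Ȟ^0 = (4 − 3) − 0 = 1, so Ȟ^0 ≅ Z/3
Ȟ^1 = (6 − 3) − 3 = 0, so Ȟ^1 ≅ 0
Ȟ^2 = (4 − 0) − 3 = 1, so Ȟ^2 ≅ Z/3


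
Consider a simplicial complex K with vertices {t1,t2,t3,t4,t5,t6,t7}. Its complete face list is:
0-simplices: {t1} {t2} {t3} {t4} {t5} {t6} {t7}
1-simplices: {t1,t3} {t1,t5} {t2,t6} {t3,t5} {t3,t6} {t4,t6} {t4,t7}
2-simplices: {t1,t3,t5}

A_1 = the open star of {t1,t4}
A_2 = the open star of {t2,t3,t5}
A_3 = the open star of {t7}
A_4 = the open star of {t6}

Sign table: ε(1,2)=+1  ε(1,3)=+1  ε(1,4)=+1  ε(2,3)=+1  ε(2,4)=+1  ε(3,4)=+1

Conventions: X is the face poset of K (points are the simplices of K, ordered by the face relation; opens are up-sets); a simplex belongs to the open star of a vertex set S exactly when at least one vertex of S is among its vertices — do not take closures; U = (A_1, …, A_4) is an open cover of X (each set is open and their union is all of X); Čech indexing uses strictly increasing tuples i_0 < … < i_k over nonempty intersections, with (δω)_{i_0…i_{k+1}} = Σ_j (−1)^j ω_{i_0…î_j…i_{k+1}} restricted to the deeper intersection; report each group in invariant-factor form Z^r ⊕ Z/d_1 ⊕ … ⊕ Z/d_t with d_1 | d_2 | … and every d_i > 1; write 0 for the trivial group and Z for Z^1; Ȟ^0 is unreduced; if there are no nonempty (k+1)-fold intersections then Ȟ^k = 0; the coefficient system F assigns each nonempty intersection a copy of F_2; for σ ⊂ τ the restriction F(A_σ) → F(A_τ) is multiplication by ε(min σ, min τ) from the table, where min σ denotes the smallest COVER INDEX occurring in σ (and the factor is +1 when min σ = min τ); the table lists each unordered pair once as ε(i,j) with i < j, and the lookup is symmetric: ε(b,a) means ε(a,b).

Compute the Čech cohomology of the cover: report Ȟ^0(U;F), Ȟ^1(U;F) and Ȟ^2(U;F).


nerve of the cover:
  A1={{t1},{t4},{t1,t3},{t1,t5},{t4,t6},{t4,t7},{t1,t3,t5}} A2={{t2},{t3},{t5},{t1,t3},{t1,t5},{t2,t6},{t3,t5},{t3,t6},{t1,t3,t5}} A3={{t7},{t4,t7}} A4={{t6},{t2,t6},{t3,t6},{t4,t6}}
  A12={{t1,t3},{t1,t5},{t1,t3,t5}} A13={{t4,t7}} A14={{t4,t6}} A24={{t2,t6},{t3,t6}}
C dims 4,4; δ0: rk_F2 3
Ȟ^0 = (4 − 3) − 0 = 1, so Ȟ^0 ≅ Z/2
Ȟ^1 = (4 − 0) − 3 = 1, so Ȟ^1 ≅ Z/2
Ȟ^2 = (0 − 0) − 0 = 0, so Ȟ^2 ≅ 0

Ȟ^0 ≅ Z/2, Ȟ^1 ≅ Z/2 and Ȟ^2 ≅ 0


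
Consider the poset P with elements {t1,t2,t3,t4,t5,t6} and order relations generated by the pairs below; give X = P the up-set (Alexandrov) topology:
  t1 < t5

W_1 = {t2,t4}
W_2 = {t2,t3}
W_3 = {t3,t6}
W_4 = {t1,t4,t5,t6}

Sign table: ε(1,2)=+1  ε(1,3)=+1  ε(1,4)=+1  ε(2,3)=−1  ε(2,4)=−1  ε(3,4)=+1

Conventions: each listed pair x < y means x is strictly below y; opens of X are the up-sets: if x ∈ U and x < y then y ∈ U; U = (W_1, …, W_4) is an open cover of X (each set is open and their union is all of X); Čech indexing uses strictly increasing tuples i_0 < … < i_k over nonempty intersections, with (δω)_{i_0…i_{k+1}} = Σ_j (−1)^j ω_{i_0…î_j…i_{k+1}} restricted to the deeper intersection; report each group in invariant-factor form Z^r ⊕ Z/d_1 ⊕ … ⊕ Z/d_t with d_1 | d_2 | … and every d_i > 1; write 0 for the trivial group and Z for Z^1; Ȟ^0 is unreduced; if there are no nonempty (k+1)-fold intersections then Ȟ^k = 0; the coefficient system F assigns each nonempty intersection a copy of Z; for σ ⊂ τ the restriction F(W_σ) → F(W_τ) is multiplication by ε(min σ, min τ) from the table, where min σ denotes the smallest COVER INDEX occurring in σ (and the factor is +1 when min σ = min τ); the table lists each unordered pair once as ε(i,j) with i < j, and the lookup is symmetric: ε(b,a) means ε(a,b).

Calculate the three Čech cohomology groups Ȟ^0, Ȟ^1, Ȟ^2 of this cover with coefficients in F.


Ȟ^0(U;F) ≅ 0, Ȟ^1(U;F) ≅ Z/2, Ȟ^2(U;F) ≅ 0

nerve simplices:
  W12={t2} W14={t4} W23={t3} W34={t6}
C dims 4,4; δ0: rk 4, SNF 1^3·2
degree 0: 4−4−0 = 0 → Ȟ^0 ≅ 0
degree 1: 4−0−4 = 0 plus torsion [2] → Ȟ^1 ≅ Z/2
degree 2: 0−0−0 = 0 → Ȟ^2 ≅ 0


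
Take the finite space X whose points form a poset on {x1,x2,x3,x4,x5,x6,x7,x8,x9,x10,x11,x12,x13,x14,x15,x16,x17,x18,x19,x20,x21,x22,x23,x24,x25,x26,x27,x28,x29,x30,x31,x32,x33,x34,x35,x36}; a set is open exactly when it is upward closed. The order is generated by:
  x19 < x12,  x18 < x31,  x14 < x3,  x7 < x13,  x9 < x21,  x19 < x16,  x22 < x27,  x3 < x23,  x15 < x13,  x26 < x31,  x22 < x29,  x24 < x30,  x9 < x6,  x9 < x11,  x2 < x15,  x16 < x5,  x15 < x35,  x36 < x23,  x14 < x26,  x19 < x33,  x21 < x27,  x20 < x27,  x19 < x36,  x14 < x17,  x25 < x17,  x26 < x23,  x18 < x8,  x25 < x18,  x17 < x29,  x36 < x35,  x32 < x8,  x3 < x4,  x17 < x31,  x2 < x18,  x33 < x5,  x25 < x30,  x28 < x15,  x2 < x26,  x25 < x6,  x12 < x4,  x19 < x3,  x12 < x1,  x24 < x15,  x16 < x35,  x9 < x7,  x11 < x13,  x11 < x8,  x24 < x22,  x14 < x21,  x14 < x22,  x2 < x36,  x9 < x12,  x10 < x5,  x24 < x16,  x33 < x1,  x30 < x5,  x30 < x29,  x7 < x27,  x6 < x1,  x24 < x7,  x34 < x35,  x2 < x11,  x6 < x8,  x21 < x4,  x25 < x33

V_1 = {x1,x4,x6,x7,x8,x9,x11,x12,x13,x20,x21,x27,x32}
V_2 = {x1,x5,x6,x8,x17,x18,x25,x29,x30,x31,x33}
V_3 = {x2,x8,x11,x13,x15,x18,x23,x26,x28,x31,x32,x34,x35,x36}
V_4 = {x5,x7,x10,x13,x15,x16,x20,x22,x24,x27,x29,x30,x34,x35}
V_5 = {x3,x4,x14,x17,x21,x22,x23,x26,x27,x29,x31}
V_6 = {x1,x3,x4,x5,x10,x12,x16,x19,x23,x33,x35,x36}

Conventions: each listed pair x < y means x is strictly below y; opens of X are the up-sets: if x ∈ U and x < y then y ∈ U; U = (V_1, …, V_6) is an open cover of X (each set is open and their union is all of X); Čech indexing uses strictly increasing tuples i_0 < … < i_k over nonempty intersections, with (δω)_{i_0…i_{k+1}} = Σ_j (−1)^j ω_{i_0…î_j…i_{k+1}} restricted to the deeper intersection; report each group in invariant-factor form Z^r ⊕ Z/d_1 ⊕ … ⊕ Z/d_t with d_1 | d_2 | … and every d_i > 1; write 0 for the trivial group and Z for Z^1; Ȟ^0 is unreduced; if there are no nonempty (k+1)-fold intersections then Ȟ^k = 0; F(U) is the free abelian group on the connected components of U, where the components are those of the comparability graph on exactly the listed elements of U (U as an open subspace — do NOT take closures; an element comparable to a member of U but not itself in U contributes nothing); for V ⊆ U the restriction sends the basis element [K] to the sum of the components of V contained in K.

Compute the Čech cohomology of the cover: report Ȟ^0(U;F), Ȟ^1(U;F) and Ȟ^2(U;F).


Ȟ^0 ≅ Z,  Ȟ^1 ≅ 0,  Ȟ^2 ≅ Z/2

cover nerve:
  V12={x1,x6,x8} V13={x8,x11,x13,x32} V14={x7,x13,x20,x27} V15={x4,x21,x27} V16={x1,x4,x12} V23={x8,x18,x31} V24={x5,x29,x30} V25={x17,x29,x31} V26={x1,x5,x33} V34={x13,x15,x34,x35} V35={x23,x26,x31} V36={x23,x35,x36} V45={x22,x27,x29} V46={x5,x10,x16,x35} V56={x3,x4,x23}
  V123={x8} V126={x1} V134={x13} V145={x27} V156={x4} V235={x31} V245={x29} V246={x5} V346={x35} V356={x23}
components per intersection:
  V1: {x1,x4,x6,x7,x8,x9,x11,x12,x13,x20,x21,x27,x32}
  V2: {x1,x5,x6,x8,x17,x18,x25,x29,x30,x31,x33}
  V3: {x2,x8,x11,x13,x15,x18,x23,x26,x28,x31,x32,x34,x35,x36}
  V4: {x5,x7,x10,x13,x15,x16,x20,x22,x24,x27,x29,x30,x34,x35}
  V5: {x3,x4,x14,x17,x21,x22,x23,x26,x27,x29,x31}
  V6: {x1,x3,x4,x5,x10,x12,x16,x19,x23,x33,x35,x36}
  V12: {x1,x6,x8}
  V13: {x8,x11,x13,x32}
  V14: {x7,x13,x20,x27}
  V15: {x4,x21,x27}
  V16: {x1,x4,x12}
  V23: {x8,x18,x31}
  V24: {x5,x29,x30}
  V25: {x17,x29,x31}
  V26: {x1,x5,x33}
  V34: {x13,x15,x34,x35}
  V35: {x23,x26,x31}
  V36: {x23,x35,x36}
  V45: {x22,x27,x29}
  V46: {x5,x10,x16,x35}
  V56: {x3,x4,x23}
  V123: {x8}
  V126: {x1}
  V134: {x13}
  V145: {x27}
  V156: {x4}
  V235: {x31}
  V245: {x29}
  V246: {x5}
  V346: {x35}
  V356: {x23}
C dims 6,15,10; δ0: rk 5, SNF 1^5; δ1: rk 10, SNF 1^9·2
Ȟ^0: (6−5)−0=1 ⇒ Z
Ȟ^1: (15−10)−5=0 ⇒ 0
Ȟ^2: (10−0)−10=0 plus torsion [2] ⇒ Z/2


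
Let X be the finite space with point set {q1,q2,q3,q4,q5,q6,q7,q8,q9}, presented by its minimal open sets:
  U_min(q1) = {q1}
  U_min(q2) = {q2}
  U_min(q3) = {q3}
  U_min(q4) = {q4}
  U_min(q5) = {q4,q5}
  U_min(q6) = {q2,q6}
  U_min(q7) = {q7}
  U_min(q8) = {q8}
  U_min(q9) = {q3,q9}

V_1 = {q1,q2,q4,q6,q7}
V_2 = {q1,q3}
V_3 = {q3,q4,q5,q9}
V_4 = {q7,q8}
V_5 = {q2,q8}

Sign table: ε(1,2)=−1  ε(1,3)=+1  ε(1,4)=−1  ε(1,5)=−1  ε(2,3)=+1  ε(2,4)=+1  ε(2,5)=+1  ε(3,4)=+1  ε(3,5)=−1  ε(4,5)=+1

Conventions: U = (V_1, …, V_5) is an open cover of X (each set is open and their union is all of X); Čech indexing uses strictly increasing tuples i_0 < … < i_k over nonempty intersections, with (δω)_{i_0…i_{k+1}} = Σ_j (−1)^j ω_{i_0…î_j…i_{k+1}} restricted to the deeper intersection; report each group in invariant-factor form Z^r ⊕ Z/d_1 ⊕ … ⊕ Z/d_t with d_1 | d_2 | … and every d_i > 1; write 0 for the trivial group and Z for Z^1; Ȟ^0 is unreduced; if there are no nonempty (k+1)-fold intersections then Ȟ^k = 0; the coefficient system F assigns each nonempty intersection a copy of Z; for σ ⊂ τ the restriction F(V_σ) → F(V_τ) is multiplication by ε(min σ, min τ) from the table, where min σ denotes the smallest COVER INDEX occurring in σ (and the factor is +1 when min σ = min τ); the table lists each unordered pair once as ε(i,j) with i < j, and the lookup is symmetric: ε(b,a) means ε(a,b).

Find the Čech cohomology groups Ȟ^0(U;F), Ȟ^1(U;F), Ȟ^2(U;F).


cover nerve:
  V12={q1} V13={q4} V14={q7} V15={q2} V23={q3} V45={q8}
C dims 5,6; δ0: rk 5, SNF 1^4·2
Ȟ^0: (5−5)−0=0 ⇒ 0
Ȟ^1: (6−0)−5=1 plus torsion [2] ⇒ Z ⊕ Z/2
Ȟ^2: (0−0)−0=0 ⇒ 0

Ȟ^0 = 0, Ȟ^1 = Z ⊕ Z/2 and Ȟ^2 = 0
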